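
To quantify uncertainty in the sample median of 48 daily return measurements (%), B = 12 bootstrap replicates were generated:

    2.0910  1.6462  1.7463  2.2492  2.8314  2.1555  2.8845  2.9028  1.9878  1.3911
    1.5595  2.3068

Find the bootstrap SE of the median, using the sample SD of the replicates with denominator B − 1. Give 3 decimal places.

SE* = 0.520

Bootstrap SE is the standard deviation of the 12 replicate medians.
Mean of replicates: (2.0910 + 1.6462 + 1.7463 + 2.2492 + 2.8314 + 2.1555 + 2.8845 + 2.9028 + 1.9878 + 1.3911 + 1.5595 + 2.3068) / 12 = 25.75210 / 12 = 2.14601
Sum of squared deviations: (−0.05501)² + (−0.49981)² + (−0.39971)² + (+0.10319)² + (+0.68539)² + (+0.00949)² + (+0.73849)² + (+0.75679)² + (−0.15821)² + (−0.75491)² + (−0.58651)² + (+0.16079)² = 2.97597
Variance = 2.97597 / 11 = 0.27054
SE* = √0.27054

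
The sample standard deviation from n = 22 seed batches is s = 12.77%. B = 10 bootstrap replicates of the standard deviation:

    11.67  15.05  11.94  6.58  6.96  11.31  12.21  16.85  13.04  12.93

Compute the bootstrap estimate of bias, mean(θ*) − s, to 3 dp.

bias = −0.916

mean(θ*) = (11.67 + 15.05 + 11.94 + 6.58 + 6.96 + 11.31 + 12.21 + 16.85 + 13.04 + 12.93) / 10 = 11.8540
bias = 11.8540 − 12.77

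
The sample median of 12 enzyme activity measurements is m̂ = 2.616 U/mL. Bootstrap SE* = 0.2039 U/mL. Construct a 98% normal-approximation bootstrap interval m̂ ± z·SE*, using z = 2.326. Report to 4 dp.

(2.1417, 3.0903)

Margin = 2.326 × 0.2039 = 0.47427
Interval: 2.616 ± 0.47427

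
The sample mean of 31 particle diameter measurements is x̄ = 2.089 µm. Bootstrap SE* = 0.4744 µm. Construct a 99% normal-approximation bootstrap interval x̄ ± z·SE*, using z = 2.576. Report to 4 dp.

Margin = 2.576 × 0.4744 = 1.22205
Interval: 2.089 ± 1.22205

(0.8669, 3.3111)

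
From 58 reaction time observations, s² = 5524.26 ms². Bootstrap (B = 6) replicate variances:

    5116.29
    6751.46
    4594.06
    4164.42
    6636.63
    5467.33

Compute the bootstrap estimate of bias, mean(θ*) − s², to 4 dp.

mean(θ*) = (5116.29 + 6751.46 + 4594.06 + 4164.42 + 6636.63 + 5467.33) / 6 = 5455.03167
bias = 5455.03167 − 5524.26

bias = −69.2283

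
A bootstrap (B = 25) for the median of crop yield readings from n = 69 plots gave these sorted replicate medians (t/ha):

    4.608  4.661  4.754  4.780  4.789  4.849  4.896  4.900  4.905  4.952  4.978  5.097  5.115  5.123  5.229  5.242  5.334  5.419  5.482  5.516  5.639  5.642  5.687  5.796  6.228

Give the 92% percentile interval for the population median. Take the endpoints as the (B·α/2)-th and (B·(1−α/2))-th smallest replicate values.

(4.608, 5.796)

α = 0.08; lower rank = 25 × 0.040 = 1; upper rank = 25 × 0.960 = 24.
The 1st smallest replicate is 4.608; the 24th is 5.796.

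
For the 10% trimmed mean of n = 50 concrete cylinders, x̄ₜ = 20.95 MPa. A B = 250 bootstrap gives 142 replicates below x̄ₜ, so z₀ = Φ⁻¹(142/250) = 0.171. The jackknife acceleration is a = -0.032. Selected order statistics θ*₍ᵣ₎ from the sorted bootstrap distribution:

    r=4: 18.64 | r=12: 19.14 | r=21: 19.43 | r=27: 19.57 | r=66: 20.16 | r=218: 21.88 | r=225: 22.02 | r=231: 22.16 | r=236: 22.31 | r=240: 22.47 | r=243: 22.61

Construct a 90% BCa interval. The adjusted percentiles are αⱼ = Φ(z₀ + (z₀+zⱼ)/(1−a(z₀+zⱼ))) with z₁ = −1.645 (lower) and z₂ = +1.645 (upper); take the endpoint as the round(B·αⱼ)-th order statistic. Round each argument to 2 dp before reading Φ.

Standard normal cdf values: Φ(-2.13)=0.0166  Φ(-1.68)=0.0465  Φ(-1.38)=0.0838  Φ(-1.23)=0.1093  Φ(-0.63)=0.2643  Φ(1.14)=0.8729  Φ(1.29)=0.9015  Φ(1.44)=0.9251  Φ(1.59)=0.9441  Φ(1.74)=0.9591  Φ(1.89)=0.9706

Lower: z₀ + z₁ = 0.171 + (-1.645) = -1.474; 1 − a(z₀+z₁) = 1 − (-0.032)(-1.474) = 0.9528; argument = 0.171 + (-1.474)/0.9528 = -1.3760 → -1.38.
α₁ = Φ(-1.38) = 0.0838; rank = round(250 × 0.0838) = 21; θ*₍21₎ = 19.43.
Upper: z₀ + z₂ = 1.816; 1 − a(z₀+z₂) = 1.0581; argument = 1.8873 → 1.89; α₂ = 0.9706; rank = 243; θ*₍243₎ = 22.61.

(19.43, 22.61)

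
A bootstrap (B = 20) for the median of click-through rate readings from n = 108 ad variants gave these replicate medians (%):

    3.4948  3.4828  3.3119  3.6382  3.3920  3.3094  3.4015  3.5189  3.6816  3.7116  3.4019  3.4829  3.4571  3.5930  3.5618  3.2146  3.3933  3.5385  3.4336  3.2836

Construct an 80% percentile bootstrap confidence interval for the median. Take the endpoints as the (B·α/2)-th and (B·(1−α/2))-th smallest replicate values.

(3.2836, 3.6382)

Sorted replicates: 3.2146, 3.2836, 3.3094, 3.3119, 3.3920, 3.3933, 3.4015, 3.4019, 3.4336, 3.4571, 3.4828, 3.4829, 3.4948, 3.5189, 3.5385, 3.5618, 3.5930, 3.6382, 3.6816, 3.7116
α = 0.20; lower rank = 20 × 0.100 = 2; upper rank = 20 × 0.900 = 18.
The 2nd smallest replicate is 3.2836; the 18th is 3.6382.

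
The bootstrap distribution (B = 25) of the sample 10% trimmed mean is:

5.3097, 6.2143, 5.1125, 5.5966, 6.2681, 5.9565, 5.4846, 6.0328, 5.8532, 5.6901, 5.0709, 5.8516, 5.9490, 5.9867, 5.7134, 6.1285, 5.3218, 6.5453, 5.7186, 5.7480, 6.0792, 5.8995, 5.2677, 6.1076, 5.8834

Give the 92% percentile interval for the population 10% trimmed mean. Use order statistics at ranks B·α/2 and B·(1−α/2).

Sorted replicates: 5.0709, 5.1125, 5.2677, 5.3097, 5.3218, 5.4846, 5.5966, 5.6901, 5.7134, 5.7186, 5.7480, 5.8516, 5.8532, 5.8834, 5.8995, 5.9490, 5.9565, 5.9867, 6.0328, 6.0792, 6.1076, 6.1285, 6.2143, 6.2681, 6.5453
α = 0.08; lower rank = 25 × 0.040 = 1; upper rank = 25 × 0.960 = 24.
The 1st smallest replicate is 5.0709; the 24th is 6.2681.

(5.0709, 6.2681)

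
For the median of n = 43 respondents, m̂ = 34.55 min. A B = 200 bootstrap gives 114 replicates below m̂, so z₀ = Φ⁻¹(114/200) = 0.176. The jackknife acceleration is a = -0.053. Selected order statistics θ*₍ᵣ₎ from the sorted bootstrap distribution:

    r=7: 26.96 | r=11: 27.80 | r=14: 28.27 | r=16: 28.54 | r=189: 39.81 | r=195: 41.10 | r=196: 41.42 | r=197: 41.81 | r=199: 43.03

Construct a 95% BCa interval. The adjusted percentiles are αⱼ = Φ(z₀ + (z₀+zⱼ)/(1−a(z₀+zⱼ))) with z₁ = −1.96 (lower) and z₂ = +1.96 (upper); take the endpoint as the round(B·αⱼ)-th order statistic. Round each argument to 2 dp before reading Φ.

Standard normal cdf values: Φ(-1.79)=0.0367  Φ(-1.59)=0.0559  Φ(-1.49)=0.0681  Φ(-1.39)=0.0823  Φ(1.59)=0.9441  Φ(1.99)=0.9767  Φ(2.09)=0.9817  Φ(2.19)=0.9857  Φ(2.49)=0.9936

(26.96, 41.42)

Lower: z₀ + z₁ = 0.176 + (-1.960) = -1.784; 1 − a(z₀+z₁) = 1 − (-0.053)(-1.784) = 0.9054; argument = 0.176 + (-1.784)/0.9054 = -1.7943 → -1.79.
α₁ = Φ(-1.79) = 0.0367; rank = round(200 × 0.0367) = 7; θ*₍7₎ = 26.96.
Upper: z₀ + z₂ = 2.136; 1 − a(z₀+z₂) = 1.1132; argument = 2.0948 → 2.09; α₂ = 0.9817; rank = 196; θ*₍196₎ = 41.42.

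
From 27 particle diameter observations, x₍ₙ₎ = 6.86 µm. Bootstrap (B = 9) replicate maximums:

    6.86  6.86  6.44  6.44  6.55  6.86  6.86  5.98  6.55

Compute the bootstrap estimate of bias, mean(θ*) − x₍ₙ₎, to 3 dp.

bias = −0.260

mean(θ*) = (6.86 + 6.86 + 6.44 + 6.44 + 6.55 + 6.86 + 6.86 + 5.98 + 6.55) / 9 = 6.6000
bias = 6.6000 − 6.86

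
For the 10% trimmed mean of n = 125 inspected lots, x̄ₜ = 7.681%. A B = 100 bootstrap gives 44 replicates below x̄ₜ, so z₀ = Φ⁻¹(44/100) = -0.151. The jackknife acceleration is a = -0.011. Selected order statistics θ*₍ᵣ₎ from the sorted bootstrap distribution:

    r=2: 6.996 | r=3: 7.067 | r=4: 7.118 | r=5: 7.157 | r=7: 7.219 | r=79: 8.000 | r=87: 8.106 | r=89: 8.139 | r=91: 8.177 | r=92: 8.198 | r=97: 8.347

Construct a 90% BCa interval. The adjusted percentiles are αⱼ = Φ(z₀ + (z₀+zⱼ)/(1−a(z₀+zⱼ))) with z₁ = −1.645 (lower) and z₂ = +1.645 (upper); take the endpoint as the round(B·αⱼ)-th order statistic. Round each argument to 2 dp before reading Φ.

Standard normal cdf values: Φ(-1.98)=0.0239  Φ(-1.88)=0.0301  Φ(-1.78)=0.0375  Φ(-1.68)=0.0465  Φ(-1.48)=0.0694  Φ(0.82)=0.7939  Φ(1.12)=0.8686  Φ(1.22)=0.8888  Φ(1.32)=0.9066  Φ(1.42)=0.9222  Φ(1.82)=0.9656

Lower: z₀ + z₁ = -0.151 + (-1.645) = -1.796; 1 − a(z₀+z₁) = 1 − (-0.011)(-1.796) = 0.9802; argument = -0.151 + (-1.796)/0.9802 = -1.9832 → -1.98.
α₁ = Φ(-1.98) = 0.0239; rank = round(100 × 0.0239) = 2; θ*₍2₎ = 6.996.
Upper: z₀ + z₂ = 1.494; 1 − a(z₀+z₂) = 1.0164; argument = 1.3188 → 1.32; α₂ = 0.9066; rank = 91; θ*₍91₎ = 8.177.

(6.996, 8.177)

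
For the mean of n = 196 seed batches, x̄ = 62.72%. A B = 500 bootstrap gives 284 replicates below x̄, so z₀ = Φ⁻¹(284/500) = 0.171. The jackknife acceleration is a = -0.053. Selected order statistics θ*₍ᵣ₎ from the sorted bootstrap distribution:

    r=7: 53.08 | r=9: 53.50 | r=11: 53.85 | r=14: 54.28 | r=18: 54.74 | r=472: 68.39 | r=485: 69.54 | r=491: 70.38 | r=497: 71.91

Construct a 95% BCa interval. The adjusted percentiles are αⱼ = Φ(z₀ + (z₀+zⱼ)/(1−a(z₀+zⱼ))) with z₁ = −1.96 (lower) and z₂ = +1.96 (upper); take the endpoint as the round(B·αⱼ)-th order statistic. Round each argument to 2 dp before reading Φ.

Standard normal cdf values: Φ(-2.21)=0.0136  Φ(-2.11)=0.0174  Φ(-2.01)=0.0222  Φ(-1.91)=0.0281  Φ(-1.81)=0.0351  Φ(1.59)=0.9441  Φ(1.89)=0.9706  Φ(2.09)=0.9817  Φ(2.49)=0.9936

Lower: z₀ + z₁ = 0.171 + (-1.960) = -1.789; 1 − a(z₀+z₁) = 1 − (-0.053)(-1.789) = 0.9052; argument = 0.171 + (-1.789)/0.9052 = -1.8054 → -1.81.
α₁ = Φ(-1.81) = 0.0351; rank = round(500 × 0.0351) = 18; θ*₍18₎ = 54.74.
Upper: z₀ + z₂ = 2.131; 1 − a(z₀+z₂) = 1.1129; argument = 2.0857 → 2.09; α₂ = 0.9817; rank = 491; θ*₍491₎ = 70.38.

(54.74, 70.38)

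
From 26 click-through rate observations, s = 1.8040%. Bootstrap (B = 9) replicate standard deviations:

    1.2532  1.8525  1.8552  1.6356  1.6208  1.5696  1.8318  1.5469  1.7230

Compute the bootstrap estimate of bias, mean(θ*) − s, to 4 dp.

mean(θ*) = (1.2532 + 1.8525 + 1.8552 + 1.6356 + 1.6208 + 1.5696 + 1.8318 + 1.5469 + 1.7230) / 9 = 1.65429
bias = 1.65429 − 1.8040

bias = −0.1497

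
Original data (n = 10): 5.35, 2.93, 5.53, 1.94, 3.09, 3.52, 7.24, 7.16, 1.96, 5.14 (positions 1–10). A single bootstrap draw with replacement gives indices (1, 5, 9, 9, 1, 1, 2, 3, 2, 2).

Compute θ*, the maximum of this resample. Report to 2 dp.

Resample values: 5.35, 3.09, 1.96, 1.96, 5.35, 5.35, 2.93, 5.53, 2.93, 2.93.
Maximum = 5.53

θ* = 5.53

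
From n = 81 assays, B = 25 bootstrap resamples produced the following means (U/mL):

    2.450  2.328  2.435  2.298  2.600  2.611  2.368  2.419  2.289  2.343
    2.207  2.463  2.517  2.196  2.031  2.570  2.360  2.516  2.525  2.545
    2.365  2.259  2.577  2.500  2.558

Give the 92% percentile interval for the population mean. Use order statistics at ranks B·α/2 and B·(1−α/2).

Sorted replicates: 2.031, 2.196, 2.207, 2.259, 2.289, 2.298, 2.328, 2.343, 2.360, 2.365, 2.368, 2.419, 2.435, 2.450, 2.463, 2.500, 2.516, 2.517, 2.525, 2.545, 2.558, 2.570, 2.577, 2.600, 2.611
α = 0.08; lower rank = 25 × 0.040 = 1; upper rank = 25 × 0.960 = 24.
The 1st smallest replicate is 2.031; the 24th is 2.600.

(2.031, 2.600)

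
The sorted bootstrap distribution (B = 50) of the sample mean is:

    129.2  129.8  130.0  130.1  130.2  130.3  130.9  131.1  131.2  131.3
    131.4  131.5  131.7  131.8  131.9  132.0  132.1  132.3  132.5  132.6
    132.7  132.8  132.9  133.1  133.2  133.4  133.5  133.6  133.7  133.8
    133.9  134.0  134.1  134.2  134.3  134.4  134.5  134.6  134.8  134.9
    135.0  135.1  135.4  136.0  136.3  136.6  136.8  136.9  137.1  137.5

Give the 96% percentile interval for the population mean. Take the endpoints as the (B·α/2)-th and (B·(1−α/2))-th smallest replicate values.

α = 0.04; lower rank = 50 × 0.020 = 1; upper rank = 50 × 0.980 = 49.
The 1st smallest replicate is 129.2; the 49th is 137.1.

(129.2, 137.1)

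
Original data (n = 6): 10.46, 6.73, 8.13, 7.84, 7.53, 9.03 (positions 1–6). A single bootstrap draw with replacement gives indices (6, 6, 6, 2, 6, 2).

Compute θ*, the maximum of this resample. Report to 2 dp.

θ* = 9.03

Resample values: 9.03, 9.03, 9.03, 6.73, 9.03, 6.73.
Maximum = 9.03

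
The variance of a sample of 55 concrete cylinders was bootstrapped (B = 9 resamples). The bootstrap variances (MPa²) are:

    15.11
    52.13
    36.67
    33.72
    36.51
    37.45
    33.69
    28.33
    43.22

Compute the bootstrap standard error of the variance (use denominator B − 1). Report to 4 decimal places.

SE* = 10.0943

Bootstrap SE is the standard deviation of the 9 replicate variances.
Mean of replicates: (15.11 + 52.13 + 36.67 + 33.72 + 36.51 + 37.45 + 33.69 + 28.33 + 43.22) / 9 = 316.83000 / 9 = 35.20333
Sum of squared deviations: (−20.09333)² + (+16.92667)² + (+1.46667)² + (−1.48333)² + (+1.30667)² + (+2.24667)² + (−1.51333)² + (−6.87333)² + (+8.01667)² = 815.16020
Variance = 815.16020 / 8 = 101.89503
SE* = √101.89503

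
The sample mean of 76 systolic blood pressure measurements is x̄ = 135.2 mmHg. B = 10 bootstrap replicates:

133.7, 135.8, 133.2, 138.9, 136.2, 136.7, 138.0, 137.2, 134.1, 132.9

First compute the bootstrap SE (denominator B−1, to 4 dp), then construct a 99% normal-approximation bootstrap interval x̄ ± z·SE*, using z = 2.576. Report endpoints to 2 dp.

(129.79, 140.61)

Mean of replicates = 135.6700; sum of squared deviations = 39.6810; SE* = √(39.6810/9) = 2.0998
Margin = 2.576 × 2.0998 = 5.409
Interval: 135.2 ± 5.409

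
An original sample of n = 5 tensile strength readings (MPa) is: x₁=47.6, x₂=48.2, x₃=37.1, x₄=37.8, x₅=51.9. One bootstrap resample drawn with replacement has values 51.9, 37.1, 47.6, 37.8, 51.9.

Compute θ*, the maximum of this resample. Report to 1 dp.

Maximum = 51.9

θ* = 51.9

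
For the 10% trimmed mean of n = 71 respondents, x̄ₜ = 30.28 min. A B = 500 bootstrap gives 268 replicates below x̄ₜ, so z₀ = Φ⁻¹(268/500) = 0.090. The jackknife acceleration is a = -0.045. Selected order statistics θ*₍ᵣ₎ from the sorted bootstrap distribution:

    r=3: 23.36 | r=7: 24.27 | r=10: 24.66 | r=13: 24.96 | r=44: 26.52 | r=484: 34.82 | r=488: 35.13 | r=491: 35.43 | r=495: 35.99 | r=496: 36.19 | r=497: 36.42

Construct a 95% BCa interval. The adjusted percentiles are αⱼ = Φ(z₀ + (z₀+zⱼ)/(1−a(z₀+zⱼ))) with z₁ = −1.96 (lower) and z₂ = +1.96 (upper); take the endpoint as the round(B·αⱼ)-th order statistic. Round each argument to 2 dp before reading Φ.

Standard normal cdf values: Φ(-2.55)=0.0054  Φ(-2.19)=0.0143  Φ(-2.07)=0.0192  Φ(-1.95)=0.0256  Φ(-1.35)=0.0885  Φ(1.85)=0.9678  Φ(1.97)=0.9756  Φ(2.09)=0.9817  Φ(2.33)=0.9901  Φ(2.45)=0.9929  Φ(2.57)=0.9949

(24.96, 35.13)

Lower: z₀ + z₁ = 0.090 + (-1.960) = -1.870; 1 − a(z₀+z₁) = 1 − (-0.045)(-1.870) = 0.9159; argument = 0.090 + (-1.870)/0.9159 = -1.9518 → -1.95.
α₁ = Φ(-1.95) = 0.0256; rank = round(500 × 0.0256) = 13; θ*₍13₎ = 24.96.
Upper: z₀ + z₂ = 2.050; 1 − a(z₀+z₂) = 1.0922; argument = 1.9669 → 1.97; α₂ = 0.9756; rank = 488; θ*₍488₎ = 35.13.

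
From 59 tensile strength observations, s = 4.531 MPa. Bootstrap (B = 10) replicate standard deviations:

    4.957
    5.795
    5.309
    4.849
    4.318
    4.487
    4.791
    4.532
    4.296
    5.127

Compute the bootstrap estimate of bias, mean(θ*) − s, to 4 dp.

bias = +0.3151

mean(θ*) = (4.957 + 5.795 + 5.309 + 4.849 + 4.318 + 4.487 + 4.791 + 4.532 + 4.296 + 5.127) / 10 = 4.84610
bias = 4.84610 − 4.531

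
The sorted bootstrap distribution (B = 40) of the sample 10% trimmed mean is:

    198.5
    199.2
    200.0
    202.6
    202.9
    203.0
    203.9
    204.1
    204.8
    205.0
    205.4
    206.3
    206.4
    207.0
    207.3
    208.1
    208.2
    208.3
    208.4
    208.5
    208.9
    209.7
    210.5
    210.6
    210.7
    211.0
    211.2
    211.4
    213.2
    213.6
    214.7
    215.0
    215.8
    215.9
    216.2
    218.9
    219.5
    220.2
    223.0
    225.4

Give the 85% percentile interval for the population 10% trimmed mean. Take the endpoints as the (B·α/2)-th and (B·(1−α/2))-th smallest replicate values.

(200.0, 219.5)

α = 0.15; lower rank = 40 × 0.075 = 3; upper rank = 40 × 0.925 = 37.
The 3rd smallest replicate is 200.0; the 37th is 219.5.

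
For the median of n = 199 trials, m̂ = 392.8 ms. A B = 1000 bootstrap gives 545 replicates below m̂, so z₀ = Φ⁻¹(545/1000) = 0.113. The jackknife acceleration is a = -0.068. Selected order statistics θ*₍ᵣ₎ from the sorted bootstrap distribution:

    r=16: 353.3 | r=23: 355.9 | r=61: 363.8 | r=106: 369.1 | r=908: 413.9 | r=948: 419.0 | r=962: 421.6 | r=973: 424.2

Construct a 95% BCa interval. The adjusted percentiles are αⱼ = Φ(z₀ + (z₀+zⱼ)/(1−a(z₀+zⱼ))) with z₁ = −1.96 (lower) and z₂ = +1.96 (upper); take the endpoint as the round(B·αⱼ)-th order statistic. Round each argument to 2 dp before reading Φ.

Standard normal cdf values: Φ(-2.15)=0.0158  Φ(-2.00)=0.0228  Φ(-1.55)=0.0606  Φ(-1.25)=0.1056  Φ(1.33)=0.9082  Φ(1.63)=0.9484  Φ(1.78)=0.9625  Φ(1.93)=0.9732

Lower: z₀ + z₁ = 0.113 + (-1.960) = -1.847; 1 − a(z₀+z₁) = 1 − (-0.068)(-1.847) = 0.8744; argument = 0.113 + (-1.847)/0.8744 = -1.9993 → -2.00.
α₁ = Φ(-2.00) = 0.0228; rank = round(1000 × 0.0228) = 23; θ*₍23₎ = 355.9.
Upper: z₀ + z₂ = 2.073; 1 − a(z₀+z₂) = 1.1410; argument = 1.9299 → 1.93; α₂ = 0.9732; rank = 973; θ*₍973₎ = 424.2.

(355.9, 424.2)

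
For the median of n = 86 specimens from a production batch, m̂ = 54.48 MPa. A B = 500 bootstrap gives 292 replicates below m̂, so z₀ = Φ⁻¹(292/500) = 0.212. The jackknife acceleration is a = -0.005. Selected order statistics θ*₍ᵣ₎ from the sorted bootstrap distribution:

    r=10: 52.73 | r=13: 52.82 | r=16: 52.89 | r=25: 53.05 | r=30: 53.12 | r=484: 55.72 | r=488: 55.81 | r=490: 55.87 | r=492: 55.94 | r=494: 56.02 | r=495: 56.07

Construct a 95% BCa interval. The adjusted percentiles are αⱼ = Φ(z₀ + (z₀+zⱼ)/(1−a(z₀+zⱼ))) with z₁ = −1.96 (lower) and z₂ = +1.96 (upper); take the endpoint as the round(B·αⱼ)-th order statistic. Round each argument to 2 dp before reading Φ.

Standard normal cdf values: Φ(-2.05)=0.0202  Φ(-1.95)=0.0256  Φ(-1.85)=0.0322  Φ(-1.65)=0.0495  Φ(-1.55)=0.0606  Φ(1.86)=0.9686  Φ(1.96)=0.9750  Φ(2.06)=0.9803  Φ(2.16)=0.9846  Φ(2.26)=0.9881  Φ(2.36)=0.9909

Lower: z₀ + z₁ = 0.212 + (-1.960) = -1.748; 1 − a(z₀+z₁) = 1 − (-0.005)(-1.748) = 0.9913; argument = 0.212 + (-1.748)/0.9913 = -1.5514 → -1.55.
α₁ = Φ(-1.55) = 0.0606; rank = round(500 × 0.0606) = 30; θ*₍30₎ = 53.12.
Upper: z₀ + z₂ = 2.172; 1 − a(z₀+z₂) = 1.0109; argument = 2.3607 → 2.36; α₂ = 0.9909; rank = 495; θ*₍495₎ = 56.07.

(53.12, 56.07)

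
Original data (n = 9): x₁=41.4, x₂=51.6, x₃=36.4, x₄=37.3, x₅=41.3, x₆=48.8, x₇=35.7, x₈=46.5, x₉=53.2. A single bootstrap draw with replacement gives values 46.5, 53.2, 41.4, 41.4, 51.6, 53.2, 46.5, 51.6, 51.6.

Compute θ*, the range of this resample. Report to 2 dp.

θ* = 11.80

Range = 53.2 − 41.4 = 11.80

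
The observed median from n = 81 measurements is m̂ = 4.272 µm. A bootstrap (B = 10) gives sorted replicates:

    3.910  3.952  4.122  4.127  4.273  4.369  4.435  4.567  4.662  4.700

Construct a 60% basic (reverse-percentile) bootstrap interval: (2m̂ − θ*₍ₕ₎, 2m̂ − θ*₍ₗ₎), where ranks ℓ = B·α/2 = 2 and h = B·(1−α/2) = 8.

(3.977, 4.592)

Percentile endpoints at ranks 2 and 8: θ*₍2₎ = 3.952, θ*₍8₎ = 4.567.
Basic interval reflects these around m̂:
  lower = 2 × 4.272 − 4.567 = 3.977
  upper = 2 × 4.272 − 3.952 = 4.592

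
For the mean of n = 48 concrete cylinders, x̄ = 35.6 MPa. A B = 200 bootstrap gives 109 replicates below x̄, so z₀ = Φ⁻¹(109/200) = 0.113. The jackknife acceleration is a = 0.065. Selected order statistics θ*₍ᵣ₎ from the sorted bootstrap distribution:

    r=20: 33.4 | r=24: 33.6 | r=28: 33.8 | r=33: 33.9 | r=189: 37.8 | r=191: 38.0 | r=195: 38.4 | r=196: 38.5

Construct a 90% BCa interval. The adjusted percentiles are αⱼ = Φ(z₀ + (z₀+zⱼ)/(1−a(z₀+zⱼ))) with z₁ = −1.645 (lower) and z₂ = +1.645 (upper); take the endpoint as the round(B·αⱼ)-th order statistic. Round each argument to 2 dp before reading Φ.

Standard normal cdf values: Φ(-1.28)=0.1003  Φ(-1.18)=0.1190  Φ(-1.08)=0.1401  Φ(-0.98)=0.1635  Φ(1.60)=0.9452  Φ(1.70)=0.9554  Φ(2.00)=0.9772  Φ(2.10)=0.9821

(33.4, 38.5)

Lower: z₀ + z₁ = 0.113 + (-1.645) = -1.532; 1 − a(z₀+z₁) = 1 − (0.065)(-1.532) = 1.0996; argument = 0.113 + (-1.532)/1.0996 = -1.2803 → -1.28.
α₁ = Φ(-1.28) = 0.1003; rank = round(200 × 0.1003) = 20; θ*₍20₎ = 33.4.
Upper: z₀ + z₂ = 1.758; 1 − a(z₀+z₂) = 0.8857; argument = 2.0978 → 2.10; α₂ = 0.9821; rank = 196; θ*₍196₎ = 38.5.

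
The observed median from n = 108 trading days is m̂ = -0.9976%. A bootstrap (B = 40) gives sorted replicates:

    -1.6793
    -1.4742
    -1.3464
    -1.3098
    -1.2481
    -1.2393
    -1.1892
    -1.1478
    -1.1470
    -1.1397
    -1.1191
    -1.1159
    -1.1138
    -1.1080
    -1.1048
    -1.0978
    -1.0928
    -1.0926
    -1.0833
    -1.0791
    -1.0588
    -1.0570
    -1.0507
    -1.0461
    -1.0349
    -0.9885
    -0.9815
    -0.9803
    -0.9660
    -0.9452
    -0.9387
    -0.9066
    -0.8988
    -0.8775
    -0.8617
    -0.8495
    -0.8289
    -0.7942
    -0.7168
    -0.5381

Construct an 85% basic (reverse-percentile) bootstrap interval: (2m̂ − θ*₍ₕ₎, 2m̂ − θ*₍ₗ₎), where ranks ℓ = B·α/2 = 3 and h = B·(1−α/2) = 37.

Percentile endpoints at ranks 3 and 37: θ*₍3₎ = -1.3464, θ*₍37₎ = -0.8289.
Basic interval reflects these around m̂:
  lower = 2 × -0.9976 − -0.8289 = -1.1663
  upper = 2 × -0.9976 − -1.3464 = -0.6488

(-1.1663, -0.6488)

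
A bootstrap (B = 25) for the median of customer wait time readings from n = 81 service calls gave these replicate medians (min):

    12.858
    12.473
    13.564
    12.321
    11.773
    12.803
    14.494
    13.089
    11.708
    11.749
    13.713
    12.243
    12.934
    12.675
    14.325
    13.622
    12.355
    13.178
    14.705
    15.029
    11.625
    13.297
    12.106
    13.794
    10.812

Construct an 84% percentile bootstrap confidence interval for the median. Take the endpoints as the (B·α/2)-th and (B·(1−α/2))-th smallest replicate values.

(11.625, 14.494)

Sorted replicates: 10.812, 11.625, 11.708, 11.749, 11.773, 12.106, 12.243, 12.321, 12.355, 12.473, 12.675, 12.803, 12.858, 12.934, 13.089, 13.178, 13.297, 13.564, 13.622, 13.713, 13.794, 14.325, 14.494, 14.705, 15.029
α = 0.16; lower rank = 25 × 0.080 = 2; upper rank = 25 × 0.920 = 23.
The 2nd smallest replicate is 11.625; the 23rd is 14.494.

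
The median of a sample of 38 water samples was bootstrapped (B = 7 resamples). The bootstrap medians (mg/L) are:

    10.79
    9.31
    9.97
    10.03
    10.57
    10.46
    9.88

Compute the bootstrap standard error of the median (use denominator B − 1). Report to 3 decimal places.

Bootstrap SE is the standard deviation of the 7 replicate medians.
Mean of replicates: (10.79 + 9.31 + 9.97 + 10.03 + 10.57 + 10.46 + 9.88) / 7 = 71.0100 / 7 = 10.1443
Sum of squared deviations: (+0.6457)² + (−0.8343)² + (−0.1743)² + (−0.1143)² + (+0.4257)² + (+0.3157)² + (−0.2643)² = 1.5072
Variance = 1.5072 / 6 = 0.2512
SE* = √0.2512

SE* = 0.501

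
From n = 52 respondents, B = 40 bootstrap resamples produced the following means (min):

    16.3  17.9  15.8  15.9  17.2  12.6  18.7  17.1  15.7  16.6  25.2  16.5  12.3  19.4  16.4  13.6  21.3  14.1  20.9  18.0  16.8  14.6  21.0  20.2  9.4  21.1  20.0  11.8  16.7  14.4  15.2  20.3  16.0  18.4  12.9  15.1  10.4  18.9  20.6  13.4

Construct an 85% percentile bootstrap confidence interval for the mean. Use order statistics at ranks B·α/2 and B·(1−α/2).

Sorted replicates: 9.4, 10.4, 11.8, 12.3, 12.6, 12.9, 13.4, 13.6, 14.1, 14.4, 14.6, 15.1, 15.2, 15.7, 15.8, 15.9, 16.0, 16.3, 16.4, 16.5, 16.6, 16.7, 16.8, 17.1, 17.2, 17.9, 18.0, 18.4, 18.7, 18.9, 19.4, 20.0, 20.2, 20.3, 20.6, 20.9, 21.0, 21.1, 21.3, 25.2
α = 0.15; lower rank = 40 × 0.075 = 3; upper rank = 40 × 0.925 = 37.
The 3rd smallest replicate is 11.8; the 37th is 21.0.

(11.8, 21.0)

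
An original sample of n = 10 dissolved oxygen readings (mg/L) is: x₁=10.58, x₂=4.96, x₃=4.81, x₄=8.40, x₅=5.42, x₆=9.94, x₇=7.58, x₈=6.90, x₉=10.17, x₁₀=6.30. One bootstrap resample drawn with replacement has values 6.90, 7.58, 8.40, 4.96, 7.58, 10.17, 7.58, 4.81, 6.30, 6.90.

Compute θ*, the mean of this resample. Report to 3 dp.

Mean = (6.90 + 7.58 + 8.40 + 4.96 + 7.58 + 10.17 + 7.58 + 4.81 + 6.30 + 6.90) / 10 = 71.180 / 10 = 7.118

θ* = 7.118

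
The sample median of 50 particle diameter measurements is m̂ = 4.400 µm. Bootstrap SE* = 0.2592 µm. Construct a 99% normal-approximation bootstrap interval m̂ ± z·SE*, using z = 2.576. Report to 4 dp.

Margin = 2.576 × 0.2592 = 0.66770
Interval: 4.400 ± 0.66770

(3.7323, 5.0677)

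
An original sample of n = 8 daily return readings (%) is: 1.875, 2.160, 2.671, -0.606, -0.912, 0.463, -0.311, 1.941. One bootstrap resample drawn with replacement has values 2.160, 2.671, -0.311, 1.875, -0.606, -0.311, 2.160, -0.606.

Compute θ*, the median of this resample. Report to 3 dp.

θ* = 0.782

Sorted: -0.606, -0.606, -0.311, -0.311, 1.875, 2.160, 2.160, 2.671
Median = average of the two middle values = 0.782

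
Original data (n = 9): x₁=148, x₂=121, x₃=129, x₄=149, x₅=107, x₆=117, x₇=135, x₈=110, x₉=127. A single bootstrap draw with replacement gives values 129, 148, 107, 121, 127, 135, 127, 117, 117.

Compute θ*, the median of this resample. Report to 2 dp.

Sorted: 107, 117, 117, 121, 127, 127, 129, 135, 148
Median = middle value = 127.00

θ* = 127.00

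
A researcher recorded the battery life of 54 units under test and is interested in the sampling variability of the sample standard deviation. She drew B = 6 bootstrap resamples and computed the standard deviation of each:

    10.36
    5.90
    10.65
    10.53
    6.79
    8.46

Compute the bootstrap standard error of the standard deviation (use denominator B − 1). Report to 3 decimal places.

Bootstrap SE is the standard deviation of the 6 replicate standard deviations.
Mean of replicates: (10.36 + 5.90 + 10.65 + 10.53 + 6.79 + 8.46) / 6 = 52.6900 / 6 = 8.7817
Sum of squared deviations: (+1.5783)² + (−2.8817)² + (+1.8683)² + (+1.7483)² + (−1.9917)² + (−0.3217)² = 21.4127
Variance = 21.4127 / 5 = 4.2825
SE* = √4.2825

SE* = 2.069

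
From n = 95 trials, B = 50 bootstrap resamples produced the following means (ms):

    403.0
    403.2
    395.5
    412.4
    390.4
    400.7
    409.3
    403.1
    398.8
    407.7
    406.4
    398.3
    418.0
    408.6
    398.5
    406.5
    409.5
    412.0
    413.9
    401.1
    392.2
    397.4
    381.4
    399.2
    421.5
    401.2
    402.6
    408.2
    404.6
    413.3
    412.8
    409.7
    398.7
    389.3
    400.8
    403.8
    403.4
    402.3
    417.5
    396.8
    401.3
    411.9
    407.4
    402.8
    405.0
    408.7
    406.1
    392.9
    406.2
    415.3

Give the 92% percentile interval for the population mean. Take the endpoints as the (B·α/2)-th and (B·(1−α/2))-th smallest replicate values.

(389.3, 417.5)

Sorted replicates: 381.4, 389.3, 390.4, 392.2, 392.9, 395.5, 396.8, 397.4, 398.3, 398.5, 398.7, 398.8, 399.2, 400.7, 400.8, 401.1, 401.2, 401.3, 402.3, 402.6, 402.8, 403.0, 403.1, 403.2, 403.4, 403.8, 404.6, 405.0, 406.1, 406.2, 406.4, 406.5, 407.4, 407.7, 408.2, 408.6, 408.7, 409.3, 409.5, 409.7, 411.9, 412.0, 412.4, 412.8, 413.3, 413.9, 415.3, 417.5, 418.0, 421.5
α = 0.08; lower rank = 50 × 0.040 = 2; upper rank = 50 × 0.960 = 48.
The 2nd smallest replicate is 389.3; the 48th is 417.5.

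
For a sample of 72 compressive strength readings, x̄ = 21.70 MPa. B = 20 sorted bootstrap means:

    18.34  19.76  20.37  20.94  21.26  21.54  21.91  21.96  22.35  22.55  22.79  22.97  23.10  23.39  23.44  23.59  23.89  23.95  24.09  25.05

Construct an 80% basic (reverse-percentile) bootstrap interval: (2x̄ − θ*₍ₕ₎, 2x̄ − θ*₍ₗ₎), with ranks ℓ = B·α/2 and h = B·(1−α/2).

Percentile endpoints at ranks 2 and 18: θ*₍2₎ = 19.76, θ*₍18₎ = 23.95.
Basic interval reflects these around x̄:
  lower = 2 × 21.70 − 23.95 = 19.45
  upper = 2 × 21.70 − 19.76 = 23.64

(19.45, 23.64)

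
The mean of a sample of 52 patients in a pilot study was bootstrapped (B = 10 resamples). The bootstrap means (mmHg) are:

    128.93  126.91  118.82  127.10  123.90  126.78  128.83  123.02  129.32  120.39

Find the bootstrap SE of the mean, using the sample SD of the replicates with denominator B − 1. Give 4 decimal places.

SE* = 3.6965

Bootstrap SE is the standard deviation of the 10 replicate means.
Mean of replicates: (128.93 + 126.91 + 118.82 + 127.10 + 123.90 + 126.78 + 128.83 + 123.02 + 129.32 + 120.39) / 10 = 1254.00000 / 10 = 125.40000
Sum of squared deviations: (+3.53000)² + (+1.51000)² + (−6.58000)² + (+1.70000)² + (−1.50000)² + (+1.38000)² + (+3.43000)² + (−2.38000)² + (+3.92000)² + (−5.01000)² = 122.97760
Variance = 122.97760 / 9 = 13.66418
SE* = √13.66418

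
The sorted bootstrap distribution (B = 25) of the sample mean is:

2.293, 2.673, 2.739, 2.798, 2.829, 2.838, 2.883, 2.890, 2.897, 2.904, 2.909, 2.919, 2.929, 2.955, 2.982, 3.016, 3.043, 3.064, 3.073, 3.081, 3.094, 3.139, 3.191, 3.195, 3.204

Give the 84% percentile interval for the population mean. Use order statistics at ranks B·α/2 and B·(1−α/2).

α = 0.16; lower rank = 25 × 0.080 = 2; upper rank = 25 × 0.920 = 23.
The 2nd smallest replicate is 2.673; the 23rd is 3.191.

(2.673, 3.191)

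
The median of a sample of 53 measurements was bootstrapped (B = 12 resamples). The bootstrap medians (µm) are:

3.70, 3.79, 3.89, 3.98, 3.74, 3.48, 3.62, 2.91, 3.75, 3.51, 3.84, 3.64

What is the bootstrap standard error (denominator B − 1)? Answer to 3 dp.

Bootstrap SE is the standard deviation of the 12 replicate medians.
Mean of replicates: (3.70 + 3.79 + 3.89 + 3.98 + 3.74 + 3.48 + 3.62 + 2.91 + 3.75 + 3.51 + 3.84 + 3.64) / 12 = 43.8500 / 12 = 3.6542
Sum of squared deviations: (+0.0458)² + (+0.1358)² + (+0.2358)² + (+0.3258)² + (+0.0858)² + (−0.1742)² + (−0.0342)² + (−0.7442)² + (+0.0958)² + (−0.1442)² + (+0.1858)² + (−0.0142)² = 0.8397
Variance = 0.8397 / 11 = 0.0763
SE* = √0.0763

SE* = 0.276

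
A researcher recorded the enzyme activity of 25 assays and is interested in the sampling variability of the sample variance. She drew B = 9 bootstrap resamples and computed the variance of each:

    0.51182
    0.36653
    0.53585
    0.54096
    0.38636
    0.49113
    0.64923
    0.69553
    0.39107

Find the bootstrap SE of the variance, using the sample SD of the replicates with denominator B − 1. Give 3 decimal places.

Bootstrap SE is the standard deviation of the 9 replicate variances.
Mean of replicates: (0.51182 + 0.36653 + 0.53585 + 0.54096 + 0.38636 + 0.49113 + 0.64923 + 0.69553 + 0.39107) / 9 = 4.568480 / 9 = 0.507609
Sum of squared deviations: (+0.004211)² + (−0.141079)² + (+0.028241)² + (+0.033351)² + (−0.121249)² + (−0.016479)² + (+0.141621)² + (+0.187921)² + (−0.116539)² = 0.105756
Variance = 0.105756 / 8 = 0.013219
SE* = √0.013219

SE* = 0.115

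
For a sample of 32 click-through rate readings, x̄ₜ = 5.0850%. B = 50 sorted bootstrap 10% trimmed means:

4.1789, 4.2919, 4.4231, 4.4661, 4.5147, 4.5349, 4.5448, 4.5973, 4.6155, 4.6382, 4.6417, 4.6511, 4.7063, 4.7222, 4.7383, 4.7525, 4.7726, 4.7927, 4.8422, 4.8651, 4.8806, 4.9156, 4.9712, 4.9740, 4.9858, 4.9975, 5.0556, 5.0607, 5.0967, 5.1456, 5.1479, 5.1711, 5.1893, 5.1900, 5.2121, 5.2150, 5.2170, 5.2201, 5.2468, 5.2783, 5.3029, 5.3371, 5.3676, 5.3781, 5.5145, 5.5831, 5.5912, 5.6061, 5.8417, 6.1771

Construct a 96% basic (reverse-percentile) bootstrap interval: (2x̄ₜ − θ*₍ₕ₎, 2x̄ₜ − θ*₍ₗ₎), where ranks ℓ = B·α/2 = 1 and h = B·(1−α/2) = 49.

Percentile endpoints at ranks 1 and 49: θ*₍1₎ = 4.1789, θ*₍49₎ = 5.8417.
Basic interval reflects these around x̄ₜ:
  lower = 2 × 5.0850 − 5.8417 = 4.3283
  upper = 2 × 5.0850 − 4.1789 = 5.9911

(4.3283, 5.9911)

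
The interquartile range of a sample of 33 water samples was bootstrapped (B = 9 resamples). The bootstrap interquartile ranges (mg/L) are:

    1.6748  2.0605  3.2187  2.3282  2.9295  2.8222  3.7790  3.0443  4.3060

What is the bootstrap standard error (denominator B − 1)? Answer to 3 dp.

Bootstrap SE is the standard deviation of the 9 replicate interquartile ranges.
Mean of replicates: (1.6748 + 2.0605 + 3.2187 + 2.3282 + 2.9295 + 2.8222 + 3.7790 + 3.0443 + 4.3060) / 9 = 26.16320 / 9 = 2.90702
Sum of squared deviations: (−1.23222)² + (−0.84652)² + (+0.31168)² + (−0.57882)² + (+0.02248)² + (−0.08482)² + (+0.87198)² + (+0.13728)² + (+1.39898)² = 5.41118
Variance = 5.41118 / 8 = 0.67640
SE* = √0.67640

SE* = 0.822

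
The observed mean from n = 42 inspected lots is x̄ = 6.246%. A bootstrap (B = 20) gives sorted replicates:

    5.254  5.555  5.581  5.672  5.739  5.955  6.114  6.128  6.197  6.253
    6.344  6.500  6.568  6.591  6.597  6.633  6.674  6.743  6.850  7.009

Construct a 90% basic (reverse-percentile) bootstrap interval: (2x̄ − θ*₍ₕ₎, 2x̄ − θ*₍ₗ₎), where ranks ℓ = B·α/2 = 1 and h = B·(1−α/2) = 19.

(5.642, 7.238)

Percentile endpoints at ranks 1 and 19: θ*₍1₎ = 5.254, θ*₍19₎ = 6.850.
Basic interval reflects these around x̄:
  lower = 2 × 6.246 − 6.850 = 5.642
  upper = 2 × 6.246 − 5.254 = 7.238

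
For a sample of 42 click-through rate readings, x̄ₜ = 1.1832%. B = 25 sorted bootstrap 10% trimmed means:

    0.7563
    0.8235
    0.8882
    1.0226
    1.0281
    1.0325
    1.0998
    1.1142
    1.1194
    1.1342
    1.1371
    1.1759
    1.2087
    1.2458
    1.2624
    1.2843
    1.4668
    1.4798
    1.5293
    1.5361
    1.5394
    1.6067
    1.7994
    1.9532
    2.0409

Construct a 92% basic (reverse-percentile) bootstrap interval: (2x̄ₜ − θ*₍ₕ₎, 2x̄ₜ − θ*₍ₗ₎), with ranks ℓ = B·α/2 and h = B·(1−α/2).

(0.4132, 1.6101)

Percentile endpoints at ranks 1 and 24: θ*₍1₎ = 0.7563, θ*₍24₎ = 1.9532.
Basic interval reflects these around x̄ₜ:
  lower = 2 × 1.1832 − 1.9532 = 0.4132
  upper = 2 × 1.1832 − 0.7563 = 1.6101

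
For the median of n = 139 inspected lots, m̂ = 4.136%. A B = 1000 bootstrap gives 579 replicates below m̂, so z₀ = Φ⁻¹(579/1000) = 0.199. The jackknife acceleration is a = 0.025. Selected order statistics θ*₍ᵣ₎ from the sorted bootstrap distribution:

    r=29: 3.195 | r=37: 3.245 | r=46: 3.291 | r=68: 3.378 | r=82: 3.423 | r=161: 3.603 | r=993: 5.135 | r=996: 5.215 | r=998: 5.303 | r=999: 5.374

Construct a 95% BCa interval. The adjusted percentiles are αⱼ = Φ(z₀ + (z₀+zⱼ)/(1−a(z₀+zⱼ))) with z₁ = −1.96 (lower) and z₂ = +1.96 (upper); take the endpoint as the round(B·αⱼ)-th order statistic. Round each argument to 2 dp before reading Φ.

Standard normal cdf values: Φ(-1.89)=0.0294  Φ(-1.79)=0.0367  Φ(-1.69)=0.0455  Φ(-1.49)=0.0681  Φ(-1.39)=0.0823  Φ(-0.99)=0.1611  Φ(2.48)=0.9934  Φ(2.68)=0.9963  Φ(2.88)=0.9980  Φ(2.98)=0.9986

(3.378, 5.135)

Lower: z₀ + z₁ = 0.199 + (-1.960) = -1.761; 1 − a(z₀+z₁) = 1 − (0.025)(-1.761) = 1.0440; argument = 0.199 + (-1.761)/1.0440 = -1.4877 → -1.49.
α₁ = Φ(-1.49) = 0.0681; rank = round(1000 × 0.0681) = 68; θ*₍68₎ = 3.378.
Upper: z₀ + z₂ = 2.159; 1 − a(z₀+z₂) = 0.9460; argument = 2.4812 → 2.48; α₂ = 0.9934; rank = 993; θ*₍993₎ = 5.135.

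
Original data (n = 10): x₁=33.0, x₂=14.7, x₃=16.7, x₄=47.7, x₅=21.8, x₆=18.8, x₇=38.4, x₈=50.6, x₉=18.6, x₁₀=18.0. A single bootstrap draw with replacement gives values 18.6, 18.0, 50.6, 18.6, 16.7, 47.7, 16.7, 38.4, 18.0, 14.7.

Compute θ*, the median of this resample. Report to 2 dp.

θ* = 18.30

Sorted: 14.7, 16.7, 16.7, 18.0, 18.0, 18.6, 18.6, 38.4, 47.7, 50.6
Median = average of the two middle values = 18.30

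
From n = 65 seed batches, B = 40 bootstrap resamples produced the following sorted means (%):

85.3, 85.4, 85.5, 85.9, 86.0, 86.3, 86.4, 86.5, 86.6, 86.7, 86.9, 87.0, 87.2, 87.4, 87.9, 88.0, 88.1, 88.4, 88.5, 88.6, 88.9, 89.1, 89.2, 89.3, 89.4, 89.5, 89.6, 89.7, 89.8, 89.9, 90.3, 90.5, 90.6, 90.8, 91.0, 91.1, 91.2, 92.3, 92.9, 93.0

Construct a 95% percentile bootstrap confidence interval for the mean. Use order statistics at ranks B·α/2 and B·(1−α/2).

(85.3, 92.9)

α = 0.05; lower rank = 40 × 0.025 = 1; upper rank = 40 × 0.975 = 39.
The 1st smallest replicate is 85.3; the 39th is 92.9.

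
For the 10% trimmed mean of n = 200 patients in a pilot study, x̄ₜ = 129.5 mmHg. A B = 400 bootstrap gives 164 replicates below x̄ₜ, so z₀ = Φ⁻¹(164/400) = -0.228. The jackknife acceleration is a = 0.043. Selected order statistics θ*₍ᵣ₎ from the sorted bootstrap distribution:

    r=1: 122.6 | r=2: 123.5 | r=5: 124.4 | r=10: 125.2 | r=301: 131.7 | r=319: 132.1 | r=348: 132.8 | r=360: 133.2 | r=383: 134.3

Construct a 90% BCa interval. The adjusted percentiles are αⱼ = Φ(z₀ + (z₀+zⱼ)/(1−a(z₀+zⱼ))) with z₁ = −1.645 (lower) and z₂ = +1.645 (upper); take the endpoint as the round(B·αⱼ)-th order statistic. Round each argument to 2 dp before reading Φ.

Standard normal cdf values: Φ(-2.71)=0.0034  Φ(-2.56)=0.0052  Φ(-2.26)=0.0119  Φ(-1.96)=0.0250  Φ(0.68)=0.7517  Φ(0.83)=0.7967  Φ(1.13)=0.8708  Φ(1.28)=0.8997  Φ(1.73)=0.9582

Lower: z₀ + z₁ = -0.228 + (-1.645) = -1.873; 1 − a(z₀+z₁) = 1 − (0.043)(-1.873) = 1.0805; argument = -0.228 + (-1.873)/1.0805 = -1.9614 → -1.96.
α₁ = Φ(-1.96) = 0.0250; rank = round(400 × 0.0250) = 10; θ*₍10₎ = 125.2.
Upper: z₀ + z₂ = 1.417; 1 − a(z₀+z₂) = 0.9391; argument = 1.2809 → 1.28; α₂ = 0.8997; rank = 360; θ*₍360₎ = 133.2.

(125.2, 133.2)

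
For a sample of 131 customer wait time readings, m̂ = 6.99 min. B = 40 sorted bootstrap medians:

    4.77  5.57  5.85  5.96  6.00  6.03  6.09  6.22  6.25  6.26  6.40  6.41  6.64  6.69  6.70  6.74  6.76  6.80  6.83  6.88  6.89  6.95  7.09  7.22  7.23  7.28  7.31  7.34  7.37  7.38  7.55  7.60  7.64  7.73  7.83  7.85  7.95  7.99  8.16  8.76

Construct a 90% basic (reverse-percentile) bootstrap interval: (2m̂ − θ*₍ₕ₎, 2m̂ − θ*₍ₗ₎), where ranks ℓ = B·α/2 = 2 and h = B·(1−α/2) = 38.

Percentile endpoints at ranks 2 and 38: θ*₍2₎ = 5.57, θ*₍38₎ = 7.99.
Basic interval reflects these around m̂:
  lower = 2 × 6.99 − 7.99 = 5.99
  upper = 2 × 6.99 − 5.57 = 8.41

(5.99, 8.41)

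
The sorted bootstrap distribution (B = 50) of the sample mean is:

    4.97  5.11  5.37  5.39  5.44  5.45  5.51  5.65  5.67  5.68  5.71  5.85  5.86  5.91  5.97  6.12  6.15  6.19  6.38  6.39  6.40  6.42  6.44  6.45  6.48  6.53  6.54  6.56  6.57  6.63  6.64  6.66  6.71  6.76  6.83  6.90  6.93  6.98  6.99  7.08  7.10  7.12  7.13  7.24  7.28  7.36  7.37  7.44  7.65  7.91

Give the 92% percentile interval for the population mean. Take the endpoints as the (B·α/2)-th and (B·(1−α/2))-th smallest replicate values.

(5.11, 7.44)

α = 0.08; lower rank = 50 × 0.040 = 2; upper rank = 50 × 0.960 = 48.
The 2nd smallest replicate is 5.11; the 48th is 7.44.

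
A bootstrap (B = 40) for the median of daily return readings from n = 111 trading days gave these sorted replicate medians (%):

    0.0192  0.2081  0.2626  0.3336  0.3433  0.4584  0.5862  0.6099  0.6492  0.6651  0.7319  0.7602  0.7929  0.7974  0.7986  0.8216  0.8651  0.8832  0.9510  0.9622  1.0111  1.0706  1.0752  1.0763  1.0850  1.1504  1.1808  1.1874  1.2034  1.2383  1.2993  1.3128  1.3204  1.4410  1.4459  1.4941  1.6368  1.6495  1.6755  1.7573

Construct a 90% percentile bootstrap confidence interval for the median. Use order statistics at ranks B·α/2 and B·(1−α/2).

(0.2081, 1.6495)

α = 0.10; lower rank = 40 × 0.050 = 2; upper rank = 40 × 0.950 = 38.
The 2nd smallest replicate is 0.2081; the 38th is 1.6495.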